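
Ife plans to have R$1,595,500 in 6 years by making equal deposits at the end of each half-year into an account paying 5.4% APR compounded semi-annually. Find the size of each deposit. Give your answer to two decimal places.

Periodic rate i = 0.054/2 = 0.027; n = 6 × 2 = 12 periods.
PMT = 1.5955e+06 / ( [(1+0.027)^12 − 1] / 0.027 ) = 1.5955e+06 / 13.952558 = 114,351.7949

R$114,351.79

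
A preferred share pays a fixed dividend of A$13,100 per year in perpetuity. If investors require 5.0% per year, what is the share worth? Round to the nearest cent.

A$262,000.00

PV = C/r = 13100/0.05 = 262,000.0000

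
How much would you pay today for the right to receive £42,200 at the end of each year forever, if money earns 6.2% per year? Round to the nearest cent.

PV = C/r = 42200/0.062 = 680,645.1613

£680,645.16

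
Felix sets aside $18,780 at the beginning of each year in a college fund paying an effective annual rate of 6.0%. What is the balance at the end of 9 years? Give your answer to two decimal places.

$228,755.33

Accumulation factor s(9|0.06) × (1+i) = 12.180795; FV = 18780 × 12.180795 = 228,755.3290
Payments are at the start of each period, so multiply by (1+i).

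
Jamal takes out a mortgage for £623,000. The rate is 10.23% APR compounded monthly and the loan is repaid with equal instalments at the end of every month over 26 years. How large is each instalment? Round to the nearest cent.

i = 0.1023/12 = 0.008525 per month; n = 26·12 = 312.
PMT = 623000 / ( [1 − (1+0.008525)^(−312)] / 0.008525 ) = 623000 / 109.002301 = 5,715.4757

£5,715.48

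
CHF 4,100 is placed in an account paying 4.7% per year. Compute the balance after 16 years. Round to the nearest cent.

CHF 8,549.30

FV = PV·(1+i)^n = 4,100 × 2.085196 = 8,549.3041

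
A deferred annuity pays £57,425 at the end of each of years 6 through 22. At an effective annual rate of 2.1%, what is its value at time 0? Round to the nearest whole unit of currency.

£733,564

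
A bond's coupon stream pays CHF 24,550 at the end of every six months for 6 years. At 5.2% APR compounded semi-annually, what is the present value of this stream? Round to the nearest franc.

CHF 250,310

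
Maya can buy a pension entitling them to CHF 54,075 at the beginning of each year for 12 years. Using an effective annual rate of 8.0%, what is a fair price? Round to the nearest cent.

PV = 54075 × [1 − (1+0.08)^(−12)] / 0.08 × (1+i) = 54075 × 8.138964 = 440,114.4923
Payments are at the start of each period, so multiply by (1+i).

CHF 440,114.49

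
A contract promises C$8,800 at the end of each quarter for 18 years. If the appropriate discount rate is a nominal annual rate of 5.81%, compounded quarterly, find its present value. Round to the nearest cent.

Periodic rate i = 0.0581/4 = 0.014525; n = 18 × 4 = 72 periods.
PV = PMT · [1 − (1+i)^(−n)] / i = 8800 · 44.470638 = 391,341.6128

C$391,341.61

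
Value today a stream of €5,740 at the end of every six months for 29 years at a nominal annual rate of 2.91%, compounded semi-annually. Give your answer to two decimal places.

€223,819.41

i = 0.0291/2 = 0.01455 per half-year; n = 29·2 = 58.
PV = PMT · [1 − (1+i)^(−n)] / i = 5740 · 38.992929 = 223,819.4140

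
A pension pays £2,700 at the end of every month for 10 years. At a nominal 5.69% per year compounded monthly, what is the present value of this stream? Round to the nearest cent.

With 12 periods per year: i = 0.00474167, n = 120.
PV = PMT · [1 − (1+i)^(−n)] / i = 2700 · 91.349101 = 246,642.5725

£246,642.57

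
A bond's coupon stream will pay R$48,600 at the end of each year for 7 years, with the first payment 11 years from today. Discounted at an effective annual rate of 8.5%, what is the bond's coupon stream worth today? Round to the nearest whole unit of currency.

R$110,023

Value one period before first payment (t=10): 48600 × [1 − (1+0.085)^(−7)] / 0.085 = 48600 × 5.118514 = 248,759.7571
Discount back 10 years: 248,759.7571 × (1+0.085)^(−10) = 248,759.7571 × 0.442285 = 110,022.8124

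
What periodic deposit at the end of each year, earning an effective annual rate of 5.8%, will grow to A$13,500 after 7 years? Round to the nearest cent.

FV-annuity factor = 8.342811; PMT = 13500 / 8.342811 = 1,618.1596

A$1,618.16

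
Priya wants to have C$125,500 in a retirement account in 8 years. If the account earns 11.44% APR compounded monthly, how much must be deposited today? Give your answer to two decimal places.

C$50,473.11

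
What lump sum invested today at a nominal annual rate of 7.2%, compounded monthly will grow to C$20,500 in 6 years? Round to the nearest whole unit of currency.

With 12 periods per year: i = 0.006, n = 72.
PV = FV·(1+i)^(−n) = 20,500 × 0.650048 = 13,325.9828

C$13,326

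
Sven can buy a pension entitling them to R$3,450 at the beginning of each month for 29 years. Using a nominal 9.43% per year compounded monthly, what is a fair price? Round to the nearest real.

R$413,443

i = 0.0943/12 = 0.00785833 per month; n = 29·12 = 348.
PV = PMT · [1 − (1+i)^(−n)] / i × (1+i) = 3450 · 119.838601 = 413,443.1727
(Beginning-of-period payments → annuity-due factor ×(1+i).)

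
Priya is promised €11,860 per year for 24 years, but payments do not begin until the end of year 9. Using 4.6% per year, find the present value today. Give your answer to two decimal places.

Value one period before first payment (t=8): 11860 × [1 − (1+0.046)^(−24)] / 0.046 = 11860 × 14.351898 = 170,213.5152
PV₀ = 170,213.5152 / (1+0.046)^8 = 170,213.5152 / 1.433024 = 118,779.2461

€118,779.25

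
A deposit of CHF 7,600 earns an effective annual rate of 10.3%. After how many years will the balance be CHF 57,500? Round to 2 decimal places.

(1+i)^n = 57500/7600 = 7.56579, so n = ln 7.56579 / ln 1.103 = 20.6422 years

20.64 years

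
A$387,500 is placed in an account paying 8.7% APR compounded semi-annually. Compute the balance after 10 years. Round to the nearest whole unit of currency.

A$908,073

Periodic rate i = 0.087/2 = 0.0435; n = 10 × 2 = 20 periods.
FV = PV·(1+i)^n = 387,500 × 2.343414 = 908,073.0251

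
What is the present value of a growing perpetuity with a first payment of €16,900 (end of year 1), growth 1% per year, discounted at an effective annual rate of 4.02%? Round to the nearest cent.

PV = D₁/(r − g) = 16900/(0.0402 − 0.01) = 559,602.6490

€559,602.65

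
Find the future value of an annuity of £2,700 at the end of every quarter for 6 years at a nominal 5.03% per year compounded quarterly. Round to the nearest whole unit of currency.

Periodic rate i = 0.0503/4 = 0.012575; n = 6 × 4 = 24 periods.
FV = 2700 × [(1+0.012575)^24 − 1] / 0.012575 = 2700 × 27.812993 = 75,095.0802

£75,095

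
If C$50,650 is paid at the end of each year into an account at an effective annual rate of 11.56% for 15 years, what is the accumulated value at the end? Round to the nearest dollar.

C$1,822,584

FV = PMT · [(1+i)^n − 1] / i = 50650 · 35.983886 = 1,822,583.8246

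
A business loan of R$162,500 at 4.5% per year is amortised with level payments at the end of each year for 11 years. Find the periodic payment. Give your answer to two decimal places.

R$19,052.83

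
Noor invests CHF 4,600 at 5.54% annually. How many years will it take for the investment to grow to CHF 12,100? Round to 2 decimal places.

17.94 years

(1+i)^n = 12100/4600 = 2.63043, so n = ln 2.63043 / ln 1.0554 = 17.9368 years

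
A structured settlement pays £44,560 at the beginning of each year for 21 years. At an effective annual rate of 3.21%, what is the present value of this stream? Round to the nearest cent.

PV = PMT · [1 − (1+i)^(−n)] / i × (1+i) = 44560 · 15.592683 = 694,809.9669
Payments are at the start of each period, so multiply by (1+i).

£694,809.97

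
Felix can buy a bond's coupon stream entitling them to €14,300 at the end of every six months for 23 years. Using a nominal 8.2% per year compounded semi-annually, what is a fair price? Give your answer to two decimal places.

i = 0.082/2 = 0.041 per half-year; n = 23·2 = 46.
Annuity factor a(46|0.041) = 20.548905; PV = 14300 × 20.548905 = 293,849.3464

€293,849.35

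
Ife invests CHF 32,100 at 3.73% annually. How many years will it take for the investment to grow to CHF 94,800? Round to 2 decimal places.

29.57 years

(1+i)^n = 94800/32100 = 2.95327, so n = ln 2.95327 / ln 1.0373 = 29.5707 years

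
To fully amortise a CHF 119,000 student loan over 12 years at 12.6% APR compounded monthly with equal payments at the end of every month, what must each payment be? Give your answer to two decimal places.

i = 0.126/12 = 0.0105 per month; n = 12·12 = 144.
PMT = 119000 / ( [1 − (1+0.0105)^(−144)] / 0.0105 ) = 119000 / 74.074915 = 1,606.4818

CHF 1,606.48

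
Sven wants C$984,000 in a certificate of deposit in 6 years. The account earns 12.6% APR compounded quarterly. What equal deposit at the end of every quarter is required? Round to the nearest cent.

C$28,049.51

i = 0.126/4 = 0.0315 per quarter; n = 6·4 = 24.
FV-annuity factor = 35.080823; PMT = 984000 / 35.080823 = 28,049.5129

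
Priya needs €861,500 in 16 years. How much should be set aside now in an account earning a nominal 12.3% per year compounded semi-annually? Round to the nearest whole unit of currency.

€127,590

Periodic rate i = 0.123/2 = 0.0615; n = 16 × 2 = 32 periods.
Discount factor = (1+0.0615)^(−32) = 0.148102; PV = 861,500 × 0.148102 = 127,589.6158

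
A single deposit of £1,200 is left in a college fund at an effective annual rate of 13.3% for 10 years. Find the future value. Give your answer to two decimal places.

1,200 × (1+0.133)^10 = 1,200 × 3.485773 = 4,182.9276

£4,182.93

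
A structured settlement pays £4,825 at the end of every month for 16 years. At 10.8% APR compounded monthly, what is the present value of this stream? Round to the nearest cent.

Periodic rate i = 0.108/12 = 0.009; n = 16 × 12 = 192 periods.
PV = 4825 × [1 − (1+0.009)^(−192)] / 0.009 = 4825 × 91.220251 = 440,137.7089

£440,137.71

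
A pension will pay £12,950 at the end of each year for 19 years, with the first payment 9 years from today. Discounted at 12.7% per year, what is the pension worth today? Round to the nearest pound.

£35,140

PV at t=8 (ordinary 19-year annuity): 12950 × a(19|0.127) = 12950 × 7.061855 = 91,451.0252
PV₀ = 91,451.0252 / (1+0.127)^8 = 91,451.0252 / 2.602504 = 35,139.6353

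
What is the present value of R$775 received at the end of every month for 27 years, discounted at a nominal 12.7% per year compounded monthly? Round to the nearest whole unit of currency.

R$70,811

Periodic rate i = 0.127/12 = 0.0105833; n = 27 × 12 = 324 periods.
PV = PMT · [1 − (1+i)^(−n)] / i = 775 · 91.369250 = 70,811.1686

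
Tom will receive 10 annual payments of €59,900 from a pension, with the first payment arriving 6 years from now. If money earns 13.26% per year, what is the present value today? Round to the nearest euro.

€172,601

Value one period before first payment (t=5): 59900 × [1 − (1+0.1326)^(−10)] / 0.1326 = 59900 × 5.370323 = 321,682.3333
Discount back 5 years: 321,682.3333 × (1+0.1326)^(−5) = 321,682.3333 × 0.536559 = 172,601.4436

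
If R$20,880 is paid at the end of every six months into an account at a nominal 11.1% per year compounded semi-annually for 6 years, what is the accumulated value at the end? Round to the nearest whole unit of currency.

With 2 periods per year: i = 0.0555, n = 12.
Accumulation factor s(12|0.0555) = 16.433302; FV = 20880 × 16.433302 = 343,127.3488

R$343,127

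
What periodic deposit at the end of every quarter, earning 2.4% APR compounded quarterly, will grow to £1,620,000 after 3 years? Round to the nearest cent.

£130,602.74

Periodic rate i = 0.024/4 = 0.006; n = 3 × 4 = 12 periods.
PMT = 1.62e+06 / ( [(1+0.006)^12 − 1] / 0.006 ) = 1.62e+06 / 12.404028 = 130,602.7370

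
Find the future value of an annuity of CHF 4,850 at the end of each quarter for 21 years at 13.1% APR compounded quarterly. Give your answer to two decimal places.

Periodic rate i = 0.131/4 = 0.03275; n = 21 × 4 = 84 periods.
FV = PMT · [(1+i)^n − 1] / i = 4850 · 426.960070 = 2,070,756.3378

CHF 2,070,756.34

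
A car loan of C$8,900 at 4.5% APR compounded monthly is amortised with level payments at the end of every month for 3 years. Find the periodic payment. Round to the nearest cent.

C$264.75

i = 0.045/12 = 0.00375 per month; n = 3·12 = 36.
Annuity-PV factor = 33.616921; PMT = 8900 / 33.616921 = 264.7476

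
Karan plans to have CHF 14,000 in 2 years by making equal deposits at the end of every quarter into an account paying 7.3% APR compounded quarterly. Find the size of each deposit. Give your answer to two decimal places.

With 4 periods per year: i = 0.01825, n = 8.
FV-annuity factor = 8.530083; PMT = 14000 / 8.530083 = 1,641.2501

CHF 1,641.25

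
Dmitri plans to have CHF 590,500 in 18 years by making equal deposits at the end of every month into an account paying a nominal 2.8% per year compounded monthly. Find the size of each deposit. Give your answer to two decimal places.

Periodic rate i = 0.028/12 = 0.00233333; n = 18 × 12 = 216 periods.
PMT = 590500 / ( [(1+0.00233333)^216 − 1] / 0.00233333 ) = 590500 / 280.439068 = 2,105.6267

CHF 2,105.63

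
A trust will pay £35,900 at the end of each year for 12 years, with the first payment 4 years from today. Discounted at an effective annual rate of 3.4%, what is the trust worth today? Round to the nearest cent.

£315,659.89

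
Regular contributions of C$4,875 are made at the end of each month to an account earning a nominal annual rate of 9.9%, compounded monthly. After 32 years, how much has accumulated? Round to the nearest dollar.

C$13,267,751

With 12 periods per year: i = 0.00825, n = 384.
FV = 4875 × [(1+0.00825)^384 − 1] / 0.00825 = 4875 × 2721.590011 = 13,267,751.3014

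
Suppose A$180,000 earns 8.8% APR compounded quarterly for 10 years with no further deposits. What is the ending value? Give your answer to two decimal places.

With 4 periods per year: i = 0.022, n = 40.
FV = PV·(1+i)^n = 180,000 × 2.388008 = 429,841.4940

A$429,841.49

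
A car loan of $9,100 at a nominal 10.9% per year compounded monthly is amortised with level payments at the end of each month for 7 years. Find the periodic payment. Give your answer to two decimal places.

With 12 periods per year: i = 0.00908333, n = 84.
PMT = 9100 / ( [1 − (1+0.00908333)^(−84)] / 0.00908333 ) = 9100 / 58.582643 = 155.3361

$155.34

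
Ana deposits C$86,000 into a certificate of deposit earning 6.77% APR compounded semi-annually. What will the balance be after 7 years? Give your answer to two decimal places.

C$137,057.85

Periodic rate i = 0.0677/2 = 0.03385; n = 7 × 2 = 14 periods.
FV = 86,000 × (1 + 0.03385)^14 = 137,057.8455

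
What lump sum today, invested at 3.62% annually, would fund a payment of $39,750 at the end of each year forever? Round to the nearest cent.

PV = C/r = 39750/0.0362 = 1,098,066.2983

$1,098,066.30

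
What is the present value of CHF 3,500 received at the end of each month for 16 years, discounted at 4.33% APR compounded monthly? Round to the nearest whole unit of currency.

CHF 484,215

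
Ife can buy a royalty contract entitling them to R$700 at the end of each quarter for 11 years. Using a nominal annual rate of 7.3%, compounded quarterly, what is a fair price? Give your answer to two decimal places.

R$21,048.41

With 4 periods per year: i = 0.01825, n = 44.
PV = 700 × [1 − (1+0.01825)^(−44)] / 0.01825 = 700 × 30.069156 = 21,048.4091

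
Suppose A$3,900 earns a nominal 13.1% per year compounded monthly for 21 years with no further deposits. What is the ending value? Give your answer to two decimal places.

A$60,163.69

With 12 periods per year: i = 0.0109167, n = 252.
3,900 × (1+0.0109167)^252 = 3,900 × 15.426588 = 60,163.6936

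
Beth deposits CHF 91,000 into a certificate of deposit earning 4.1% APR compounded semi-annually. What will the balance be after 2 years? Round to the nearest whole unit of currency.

CHF 98,695

i = 0.041/2 = 0.0205 per half-year; n = 2·2 = 4.
91,000 × (1+0.0205)^4 = 91,000 × 1.084556 = 98,694.6085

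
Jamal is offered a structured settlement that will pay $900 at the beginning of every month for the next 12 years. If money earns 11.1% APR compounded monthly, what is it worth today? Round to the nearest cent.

With 12 periods per year: i = 0.00925, n = 144.
PV = PMT · [1 − (1+i)^(−n)] / i × (1+i) = 900 · 80.132280 = 72,119.0517
(annuity-due: payments at period start, so ×(1+i).)

$72,119.05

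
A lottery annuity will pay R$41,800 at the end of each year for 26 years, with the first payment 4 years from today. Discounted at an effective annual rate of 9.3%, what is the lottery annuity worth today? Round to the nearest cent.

PV at t=3 (ordinary 26-year annuity): 41800 × a(26|0.093) = 41800 × 9.687582 = 404,940.9338
PV₀ = 404,940.9338 / (1+0.093)^3 = 404,940.9338 / 1.305751 = 310,121.0132

R$310,121.01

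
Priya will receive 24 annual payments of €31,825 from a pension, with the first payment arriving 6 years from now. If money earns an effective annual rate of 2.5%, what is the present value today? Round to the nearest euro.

PV at t=5 (ordinary 24-year annuity): 31825 × a(24|0.025) = 31825 × 17.884986 = 569,189.6741
Discount back 5 years: 569,189.6741 × (1+0.025)^(−5) = 569,189.6741 × 0.883854 = 503,080.7339

€503,081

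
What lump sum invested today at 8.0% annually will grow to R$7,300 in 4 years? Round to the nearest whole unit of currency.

R$5,366

PV = 7,300 / (1 + 0.08)^4 = 7,300 / 1.360489 = 5,365.7179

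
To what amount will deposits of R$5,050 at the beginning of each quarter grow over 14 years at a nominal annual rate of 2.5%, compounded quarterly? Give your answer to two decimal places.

R$339,466.85

Periodic rate i = 0.025/4 = 0.00625; n = 14 × 4 = 56 periods.
FV = 5050 × [(1+0.00625)^56 − 1] / 0.00625 × (1+i) = 5050 × 67.221158 = 339,466.8490
(Beginning-of-period payments → annuity-due factor ×(1+i).)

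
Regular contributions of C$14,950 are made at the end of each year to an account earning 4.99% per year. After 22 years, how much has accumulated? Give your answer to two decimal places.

C$574,972.12

Accumulation factor s(22|0.0499) = 38.459674; FV = 14950 × 38.459674 = 574,972.1248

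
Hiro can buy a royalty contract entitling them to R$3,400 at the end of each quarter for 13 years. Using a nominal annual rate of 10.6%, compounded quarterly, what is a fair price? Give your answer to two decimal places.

R$95,373.73

With 4 periods per year: i = 0.0265, n = 52.
PV = 3400 × [1 − (1+0.0265)^(−52)] / 0.0265 = 3400 × 28.051096 = 95,373.7278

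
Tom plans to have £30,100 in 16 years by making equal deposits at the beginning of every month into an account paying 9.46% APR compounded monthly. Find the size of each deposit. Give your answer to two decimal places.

Periodic rate i = 0.0946/12 = 0.00788333; n = 16 × 12 = 192 periods.
PMT = 30100 / ( [(1+0.00788333)^192 − 1] / 0.00788333 × (1+i) ) = 30100 / 449.542410 = 66.9570

£66.96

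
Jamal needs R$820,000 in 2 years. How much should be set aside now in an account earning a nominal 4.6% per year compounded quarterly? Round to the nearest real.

With 4 periods per year: i = 0.0115, n = 8.
Discount factor = (1+0.0115)^(−8) = 0.912584; PV = 820,000 × 0.912584 = 748,318.9713

R$748,319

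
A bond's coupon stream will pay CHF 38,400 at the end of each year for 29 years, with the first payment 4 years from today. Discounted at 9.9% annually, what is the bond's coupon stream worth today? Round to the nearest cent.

Value one period before first payment (t=3): 38400 × [1 − (1+0.099)^(−29)] / 0.099 = 38400 × 9.447230 = 362,773.6304
PV₀ = 362,773.6304 / (1+0.099)^3 = 362,773.6304 / 1.327373 = 273,301.8893

CHF 273,301.89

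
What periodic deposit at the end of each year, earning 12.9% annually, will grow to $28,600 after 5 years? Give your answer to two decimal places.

PMT = 28600 / ( [(1+0.129)^5 − 1] / 0.129 ) = 28600 / 6.467420 = 4,422.1650

$4,422.17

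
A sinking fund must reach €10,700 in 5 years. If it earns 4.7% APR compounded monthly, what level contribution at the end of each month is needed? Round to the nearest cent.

€158.55

i = 0.047/12 = 0.00391667 per month; n = 5·12 = 60.
PMT = 10700 / ( [(1+0.00391667)^60 − 1] / 0.00391667 ) = 10700 / 67.488076 = 158.5465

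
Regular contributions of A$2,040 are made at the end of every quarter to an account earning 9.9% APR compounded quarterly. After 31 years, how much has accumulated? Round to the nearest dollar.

A$1,626,323

i = 0.099/4 = 0.02475 per quarter; n = 31·4 = 124.
FV = 2040 × [(1+0.02475)^124 − 1] / 0.02475 = 2040 × 797.217319 = 1,626,323.3306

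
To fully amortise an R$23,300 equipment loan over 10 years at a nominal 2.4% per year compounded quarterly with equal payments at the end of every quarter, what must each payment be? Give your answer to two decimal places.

R$656.93

i = 0.024/4 = 0.006 per quarter; n = 10·4 = 40.
PMT = 23300 / ( [1 − (1+0.006)^(−40)] / 0.006 ) = 23300 / 35.467970 = 656.9307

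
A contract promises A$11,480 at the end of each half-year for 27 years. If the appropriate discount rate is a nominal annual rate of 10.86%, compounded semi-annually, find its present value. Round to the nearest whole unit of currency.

A$199,254

With 2 periods per year: i = 0.0543, n = 54.
PV = PMT · [1 − (1+i)^(−n)] / i = 11480 · 17.356628 = 199,254.0900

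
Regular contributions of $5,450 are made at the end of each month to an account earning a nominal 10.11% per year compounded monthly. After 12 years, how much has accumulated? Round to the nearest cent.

With 12 periods per year: i = 0.008425, n = 144.
FV = 5450 × [(1+0.008425)^144 − 1] / 0.008425 = 5450 × 278.596921 = 1,518,353.2197

$1,518,353.22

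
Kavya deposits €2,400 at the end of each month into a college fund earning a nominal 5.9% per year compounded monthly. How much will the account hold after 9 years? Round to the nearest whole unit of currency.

€340,924

Periodic rate i = 0.059/12 = 0.00491667; n = 9 × 12 = 108 periods.
FV = 2400 × [(1+0.00491667)^108 − 1] / 0.00491667 = 2400 × 142.051692 = 340,924.0597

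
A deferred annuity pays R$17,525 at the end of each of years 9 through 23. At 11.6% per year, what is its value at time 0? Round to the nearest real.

PV at t=8 (ordinary 15-year annuity): 17525 × a(15|0.116) = 17525 × 6.958888 = 121,954.5186
PV₀ = 121,954.5186 / (1+0.116)^8 = 121,954.5186 / 2.406099 = 50,685.5705

R$50,686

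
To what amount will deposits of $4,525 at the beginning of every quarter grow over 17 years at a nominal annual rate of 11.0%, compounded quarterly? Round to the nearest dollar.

With 4 periods per year: i = 0.0275, n = 68.
Accumulation factor s(68|0.0275) × (1+i) = 199.017934; FV = 4525 × 199.017934 = 900,556.1526
(annuity-due: payments at period start, so ×(1+i).)

$900,556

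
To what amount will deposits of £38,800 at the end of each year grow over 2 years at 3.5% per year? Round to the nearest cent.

£78,958.00

Accumulation factor s(2|0.035) = 2.035000; FV = 38800 × 2.035000 = 78,958.0000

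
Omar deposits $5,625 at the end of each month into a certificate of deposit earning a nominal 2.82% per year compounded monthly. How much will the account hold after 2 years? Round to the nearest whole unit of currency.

Periodic rate i = 0.0282/12 = 0.00235; n = 2 × 12 = 24 periods.
FV = PMT · [(1+i)^n − 1] / i = 5625 · 24.659917 = 138,712.0317

$138,712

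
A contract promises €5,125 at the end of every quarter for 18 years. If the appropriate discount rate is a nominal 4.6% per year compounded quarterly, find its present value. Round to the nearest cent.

i = 0.046/4 = 0.0115 per quarter; n = 18·4 = 72.
PV = PMT · [1 − (1+i)^(−n)] / i = 5125 · 48.783346 = 250,014.6499

€250,014.65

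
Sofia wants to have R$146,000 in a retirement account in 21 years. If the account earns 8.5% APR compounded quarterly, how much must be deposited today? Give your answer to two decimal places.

R$24,960.83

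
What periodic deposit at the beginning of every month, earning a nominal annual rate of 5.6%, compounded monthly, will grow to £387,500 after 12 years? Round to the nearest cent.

Periodic rate i = 0.056/12 = 0.00466667; n = 12 × 12 = 144 periods.
FV-annuity factor × (1+i) = 205.617499; PMT = 387500 / 205.617499 = 1,884.5672

£1,884.57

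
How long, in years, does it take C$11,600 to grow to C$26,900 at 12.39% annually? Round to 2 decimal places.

(1+i)^n = 26900/11600 = 2.31897, so n = ln 2.31897 / ln 1.1239 = 7.2011 years

7.20 years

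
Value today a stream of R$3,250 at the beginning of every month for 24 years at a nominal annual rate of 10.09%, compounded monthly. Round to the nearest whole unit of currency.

With 12 periods per year: i = 0.00840833, n = 288.
PV = PMT · [1 − (1+i)^(−n)] / i × (1+i) = 3250 · 109.174004 = 354,815.5128
Payments are at the start of each period, so multiply by (1+i).

R$354,816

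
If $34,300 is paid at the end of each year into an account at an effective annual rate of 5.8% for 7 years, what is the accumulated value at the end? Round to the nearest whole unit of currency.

FV = PMT · [(1+i)^n − 1] / i = 34300 · 8.342811 = 286,158.4241

$286,158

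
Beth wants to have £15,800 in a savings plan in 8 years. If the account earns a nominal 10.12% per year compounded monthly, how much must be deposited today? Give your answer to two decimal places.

£7,055.48

With 12 periods per year: i = 0.00843333, n = 96.
PV = FV·(1+i)^(−n) = 15,800 × 0.446549 = 7,055.4804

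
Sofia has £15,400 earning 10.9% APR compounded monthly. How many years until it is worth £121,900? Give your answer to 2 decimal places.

19.07 years

Periodic rate i = 0.109/12 = 0.00908333.
(1+i)^n = 121900/15400 = 7.91558, so n = ln 7.91558 / ln 1.00908 = 228.7943 months
= 228.7943/12 years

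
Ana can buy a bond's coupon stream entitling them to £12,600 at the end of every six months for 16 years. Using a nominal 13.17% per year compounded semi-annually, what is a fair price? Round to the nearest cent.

With 2 periods per year: i = 0.06585, n = 32.
PV = 12600 × [1 − (1+0.06585)^(−32)] / 0.06585 = 12600 × 13.212837 = 166,481.7438

£166,481.74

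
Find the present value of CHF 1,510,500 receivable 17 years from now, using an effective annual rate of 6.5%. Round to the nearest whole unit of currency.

PV = FV·(1+i)^(−n) = 1,510,500 × 0.342813 = 517,818.3034

CHF 517,818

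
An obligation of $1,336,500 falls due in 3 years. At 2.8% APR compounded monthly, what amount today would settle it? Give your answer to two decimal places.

Periodic rate i = 0.028/12 = 0.00233333; n = 3 × 12 = 36 periods.
PV = 1,336,500 / (1 + 0.00233333)^36 = 1,336,500 / 1.087522 = 1,228,940.1170

$1,228,940.12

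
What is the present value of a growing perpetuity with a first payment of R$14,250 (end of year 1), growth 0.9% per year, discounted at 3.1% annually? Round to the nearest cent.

PV = D₁/(r − g) = 14250/(0.031 − 0.009) = 647,727.2727

R$647,727.27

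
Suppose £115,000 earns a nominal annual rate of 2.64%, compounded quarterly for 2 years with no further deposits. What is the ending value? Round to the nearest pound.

£121,214

i = 0.0264/4 = 0.0066 per quarter; n = 2·4 = 8.
FV = 115,000 × (1 + 0.0066)^8 = 121,214.1300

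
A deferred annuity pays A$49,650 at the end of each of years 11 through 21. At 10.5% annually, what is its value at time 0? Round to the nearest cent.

Value one period before first payment (t=10): 49650 × [1 − (1+0.105)^(−11)] / 0.105 = 49650 × 6.348211 = 315,188.6575
Discount back 10 years: 315,188.6575 × (1+0.105)^(−10) = 315,188.6575 × 0.368449 = 116,130.9023

A$116,130.90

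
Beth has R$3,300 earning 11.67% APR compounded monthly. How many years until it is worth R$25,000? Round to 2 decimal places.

Periodic rate i = 0.1167/12 = 0.009725.
n = ln(25000/3300) / ln(1+0.009725) = ln(7.57576) / 0.009678 = 209.2323 months
= 209.2323/12 years

17.44 years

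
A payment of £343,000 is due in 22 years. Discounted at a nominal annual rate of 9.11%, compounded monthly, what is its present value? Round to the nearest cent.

With 12 periods per year: i = 0.00759167, n = 264.
PV = FV·(1+i)^(−n) = 343,000 × 0.135792 = 46,576.6700

£46,576.67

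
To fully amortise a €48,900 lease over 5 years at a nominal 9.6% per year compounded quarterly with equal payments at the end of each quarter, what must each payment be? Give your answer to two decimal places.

€3,107.24

With 4 periods per year: i = 0.024, n = 20.
Annuity-PV factor = 15.737436; PMT = 48900 / 15.737436 = 3,107.2405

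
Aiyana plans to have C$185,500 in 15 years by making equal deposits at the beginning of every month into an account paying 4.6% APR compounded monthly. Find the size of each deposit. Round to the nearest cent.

With 12 periods per year: i = 0.00383333, n = 180.
FV-annuity factor × (1+i) = 259.535600; PMT = 185500 / 259.535600 = 714.7382

C$714.74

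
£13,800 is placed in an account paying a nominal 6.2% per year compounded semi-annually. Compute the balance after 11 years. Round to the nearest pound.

£27,013

i = 0.062/2 = 0.031 per half-year; n = 11·2 = 22.
FV = PV·(1+i)^n = 13,800 × 1.957450 = 27,012.8074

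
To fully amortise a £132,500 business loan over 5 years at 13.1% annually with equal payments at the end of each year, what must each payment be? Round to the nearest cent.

£37,763.64

PMT = 132500 / ( [1 − (1+0.131)^(−5)] / 0.131 ) = 132500 / 3.508666 = 37,763.6362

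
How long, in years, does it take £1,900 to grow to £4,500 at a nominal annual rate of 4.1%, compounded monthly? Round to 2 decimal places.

Periodic rate i = 0.041/12 = 0.00341667.
(1+i)^n = 4500/1900 = 2.36842, so n = ln 2.36842 / ln 1.00342 = 252.7890 months
= 252.7890/12 years

21.07 years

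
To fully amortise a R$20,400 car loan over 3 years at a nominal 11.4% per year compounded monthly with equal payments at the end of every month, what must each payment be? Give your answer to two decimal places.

R$671.74

Periodic rate i = 0.114/12 = 0.0095; n = 3 × 12 = 36 periods.
Annuity-PV factor = 30.368860; PMT = 20400 / 30.368860 = 671.7407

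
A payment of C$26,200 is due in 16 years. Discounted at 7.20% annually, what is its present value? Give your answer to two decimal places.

C$8,613.60

Discount factor = (1+0.072)^(−16) = 0.328763; PV = 26,200 × 0.328763 = 8,613.6005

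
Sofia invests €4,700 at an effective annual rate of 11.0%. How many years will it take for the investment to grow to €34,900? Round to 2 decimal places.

n = ln(34900/4700) / ln(1+0.11) = ln(7.42553) / 0.104360 = 19.2116 years

19.21 years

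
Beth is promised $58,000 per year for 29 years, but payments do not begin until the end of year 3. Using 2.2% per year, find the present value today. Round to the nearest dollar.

Value one period before first payment (t=2): 58000 × [1 − (1+0.022)^(−29)] / 0.022 = 58000 × 21.272037 = 1,233,778.1695
Discount back 2 years: 1,233,778.1695 × (1+0.022)^(−2) = 1,233,778.1695 × 0.957411 = 1,181,232.2347

$1,181,232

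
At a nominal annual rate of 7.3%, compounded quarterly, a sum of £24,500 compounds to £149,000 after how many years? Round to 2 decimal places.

24.95 years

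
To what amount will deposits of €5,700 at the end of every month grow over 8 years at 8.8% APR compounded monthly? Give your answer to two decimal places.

€790,204.13

Periodic rate i = 0.088/12 = 0.00733333; n = 8 × 12 = 96 periods.
FV = PMT · [(1+i)^n − 1] / i = 5700 · 138.632303 = 790,204.1274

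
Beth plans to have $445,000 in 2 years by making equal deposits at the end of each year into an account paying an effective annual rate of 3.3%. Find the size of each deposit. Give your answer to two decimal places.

$218,888.34

PMT = 445000 / ( [(1+0.033)^2 − 1] / 0.033 ) = 445000 / 2.033000 = 218,888.3424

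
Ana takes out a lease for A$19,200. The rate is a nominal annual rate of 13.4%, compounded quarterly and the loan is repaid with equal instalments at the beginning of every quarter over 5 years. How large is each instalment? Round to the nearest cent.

With 4 periods per year: i = 0.0335, n = 20.
Annuity-PV factor × (1+i) = 14.889895; PMT = 19200 / 14.889895 = 1,289.4651

A$1,289.47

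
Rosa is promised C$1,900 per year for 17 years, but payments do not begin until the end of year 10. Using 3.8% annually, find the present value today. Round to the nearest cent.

C$16,783.21

Value one period before first payment (t=9): 1900 × [1 − (1+0.038)^(−17)] / 0.038 = 1900 × 12.356562 = 23,477.4672
PV₀ = 23,477.4672 / (1+0.038)^9 = 23,477.4672 / 1.398866 = 16,783.2113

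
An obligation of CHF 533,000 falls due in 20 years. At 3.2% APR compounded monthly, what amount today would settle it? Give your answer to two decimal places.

CHF 281,286.37

i = 0.032/12 = 0.00266667 per month; n = 20·12 = 240.
PV = FV·(1+i)^(−n) = 533,000 × 0.527742 = 281,286.3652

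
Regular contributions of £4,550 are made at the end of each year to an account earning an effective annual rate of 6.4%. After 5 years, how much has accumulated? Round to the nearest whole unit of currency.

Accumulation factor s(5|0.064) = 5.682287; FV = 4550 × 5.682287 = 25,854.4081

£25,854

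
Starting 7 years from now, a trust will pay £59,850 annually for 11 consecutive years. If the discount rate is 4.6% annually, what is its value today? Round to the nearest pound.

PV at t=6 (ordinary 11-year annuity): 59850 × a(11|0.046) = 59850 × 8.483706 = 507,749.8037
Discount back 6 years: 507,749.8037 × (1+0.046)^(−6) = 507,749.8037 × 0.763501 = 387,667.7352

£387,668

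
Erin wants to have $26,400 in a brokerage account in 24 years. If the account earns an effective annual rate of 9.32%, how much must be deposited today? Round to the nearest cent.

$3,110.38

PV = 26,400 / (1 + 0.0932)^24 = 26,400 / 8.487718 = 3,110.3766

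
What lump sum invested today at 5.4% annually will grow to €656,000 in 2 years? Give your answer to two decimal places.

PV = FV·(1+i)^(−n) = 656,000 × 0.900158 = 590,503.6924

€590,503.69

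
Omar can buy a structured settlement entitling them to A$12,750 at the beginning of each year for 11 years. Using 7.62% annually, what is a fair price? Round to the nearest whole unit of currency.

A$99,790

PV = PMT · [1 − (1+i)^(−n)] / i × (1+i) = 12750 · 7.826628 = 99,789.5123
(Beginning-of-period payments → annuity-due factor ×(1+i).)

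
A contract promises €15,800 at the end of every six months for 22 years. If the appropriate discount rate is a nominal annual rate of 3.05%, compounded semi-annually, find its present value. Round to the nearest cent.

With 2 periods per year: i = 0.01525, n = 44.
PV = PMT · [1 − (1+i)^(−n)] / i = 15800 · 31.882434 = 503,742.4597

€503,742.46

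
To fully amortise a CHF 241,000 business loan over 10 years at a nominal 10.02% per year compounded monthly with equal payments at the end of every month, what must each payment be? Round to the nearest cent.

With 12 periods per year: i = 0.00835, n = 120.
Annuity-PV factor = 75.607785; PMT = 241000 / 75.607785 = 3,187.5025

CHF 3,187.50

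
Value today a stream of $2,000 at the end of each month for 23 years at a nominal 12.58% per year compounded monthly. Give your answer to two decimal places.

Periodic rate i = 0.1258/12 = 0.0104833; n = 23 × 12 = 276 periods.
PV = 2000 × [1 − (1+0.0104833)^(−276)] / 0.0104833 = 2000 × 90.025938 = 180,051.8759

$180,051.88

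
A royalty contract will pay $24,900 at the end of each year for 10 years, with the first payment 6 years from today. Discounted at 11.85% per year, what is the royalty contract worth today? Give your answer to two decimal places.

$80,864.23

Value one period before first payment (t=5): 24900 × [1 − (1+0.1185)^(−10)] / 0.1185 = 24900 × 5.685086 = 141,558.6406
Discount back 5 years: 141,558.6406 × (1+0.1185)^(−5) = 141,558.6406 × 0.571242 = 80,864.2274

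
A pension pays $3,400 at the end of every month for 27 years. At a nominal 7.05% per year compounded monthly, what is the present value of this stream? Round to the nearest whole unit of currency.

i = 0.0705/12 = 0.005875 per month; n = 27·12 = 324.
Annuity factor a(324|0.005875) = 144.701531; PV = 3400 × 144.701531 = 491,985.2050

$491,985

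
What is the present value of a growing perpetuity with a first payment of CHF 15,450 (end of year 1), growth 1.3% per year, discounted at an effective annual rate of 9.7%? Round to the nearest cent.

CHF 183,928.57

PV = PMT / (i − g) = 15450 / (0.097 − 0.013) = 15450 / 0.084000 = 183,928.5714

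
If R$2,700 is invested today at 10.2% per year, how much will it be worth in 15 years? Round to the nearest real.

R$11,590

2,700 × (1+0.102)^15 = 2,700 × 4.292635 = 11,590.1133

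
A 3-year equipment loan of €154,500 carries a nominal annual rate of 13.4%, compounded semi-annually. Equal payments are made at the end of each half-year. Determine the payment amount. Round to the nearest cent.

Periodic rate i = 0.134/2 = 0.067; n = 3 × 2 = 6 periods.
Annuity-PV factor = 4.811007; PMT = 154500 / 4.811007 = 32,113.8605

€32,113.86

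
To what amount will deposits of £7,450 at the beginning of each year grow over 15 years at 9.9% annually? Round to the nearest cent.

£258,085.37

FV = 7450 × [(1+0.099)^15 − 1] / 0.099 × (1+i) = 7450 × 34.642331 = 258,085.3674
(Beginning-of-period payments → annuity-due factor ×(1+i).)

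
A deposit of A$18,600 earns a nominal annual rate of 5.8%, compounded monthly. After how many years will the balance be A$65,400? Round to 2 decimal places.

21.73 years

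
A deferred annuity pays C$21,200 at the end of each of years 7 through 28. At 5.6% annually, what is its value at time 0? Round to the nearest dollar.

Value one period before first payment (t=6): 21200 × [1 − (1+0.056)^(−22)] / 0.056 = 21200 × 12.471894 = 264,404.1540
PV₀ = 264,404.1540 / (1+0.056)^6 = 264,404.1540 / 1.386703 = 190,671.0529

C$190,671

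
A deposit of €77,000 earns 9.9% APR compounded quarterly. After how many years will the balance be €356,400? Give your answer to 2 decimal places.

15.67 years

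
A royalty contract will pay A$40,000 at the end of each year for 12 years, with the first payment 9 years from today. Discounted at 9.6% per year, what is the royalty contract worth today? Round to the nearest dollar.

A$133,511

Value one period before first payment (t=8): 40000 × [1 − (1+0.096)^(−12)] / 0.096 = 40000 × 6.949281 = 277,971.2503
Discount back 8 years: 277,971.2503 × (1+0.096)^(−8) = 277,971.2503 × 0.480303 = 133,510.5077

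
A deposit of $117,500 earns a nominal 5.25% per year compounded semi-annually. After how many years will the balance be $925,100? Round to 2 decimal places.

Periodic rate i = 0.0525/2 = 0.02625.
n = ln(925100/117500) / ln(1+0.02625) = ln(7.87319) / 0.025911 = 79.6354 half-years
= 79.6354/2 years

39.82 years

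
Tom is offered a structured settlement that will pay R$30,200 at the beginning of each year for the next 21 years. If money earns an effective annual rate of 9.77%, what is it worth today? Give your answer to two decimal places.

R$291,398.09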